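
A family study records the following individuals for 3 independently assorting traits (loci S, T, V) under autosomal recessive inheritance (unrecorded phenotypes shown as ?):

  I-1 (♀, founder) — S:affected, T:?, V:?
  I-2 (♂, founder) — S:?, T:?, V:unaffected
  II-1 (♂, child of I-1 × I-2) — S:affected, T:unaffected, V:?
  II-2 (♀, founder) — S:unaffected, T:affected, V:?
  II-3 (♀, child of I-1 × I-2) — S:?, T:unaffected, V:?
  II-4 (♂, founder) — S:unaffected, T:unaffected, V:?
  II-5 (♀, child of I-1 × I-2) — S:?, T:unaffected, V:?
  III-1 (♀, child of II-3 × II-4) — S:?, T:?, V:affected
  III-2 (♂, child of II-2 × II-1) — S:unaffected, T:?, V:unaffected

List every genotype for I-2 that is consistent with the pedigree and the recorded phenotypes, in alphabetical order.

S/I-1 aff ·: ss
S/I-2 ? ·: Ss|ss
S/II-1 aff I-1×I-2: ss
S/II-2 un ·: SS|Ss
S/II-3 ? I-1×I-2: Ss|ss
S/II-4 un ·: SS|Ss
S/II-5 ? I-1×I-2: Ss|ss
S/III-1 ? II-3×II-4: SS|Ss|ss
S/III-2 un II-2×II-1: Ss
⇒ S over [I-1,I-2,II-1,II-2,II-3,II-4,II-5,III-1,III-2]: 38 consistent
T/I-1 ? ·: TT|Tt|tt
T/I-2 ? ·: TT|Tt|tt
T/II-1 un I-1×I-2: TT|Tt
T/II-2 aff ·: tt
T/II-3 un I-1×I-2: TT|Tt
T/II-4 un ·: TT|Tt
T/II-5 un I-1×I-2: TT|Tt
T/III-1 ? II-3×II-4: TT|Tt|tt
T/III-2 ? II-2×II-1: Tt|tt
⇒ T over [I-1,I-2,II-1,II-2,II-3,II-4,II-5,III-1,III-2]: 187 consistent
V/I-1 ? ·: VV|Vv|vv
V/I-2 un ·: VV|Vv
V/II-1 ? I-1×I-2: VV|Vv|vv
V/II-2 ? ·: VV|Vv|vv
V/II-3 ? I-1×I-2: Vv|vv
V/II-4 ? ·: Vv|vv
V/II-5 ? I-1×I-2: VV|Vv|vv
V/III-1 aff II-3×II-4: vv
V/III-2 un II-2×II-1: VV|Vv
⇒ V over [I-1,I-2,II-1,II-2,II-3,II-4,II-5,III-1,III-2]: 270 consistent

I-2 ∈ {Ss TT VV, Ss TT Vv, Ss Tt VV, Ss Tt Vv, Ss tt VV, Ss tt Vv, ss TT VV, ss TT Vv, ss Tt VV, ss Tt Vv, ss tt VV, ss tt Vv}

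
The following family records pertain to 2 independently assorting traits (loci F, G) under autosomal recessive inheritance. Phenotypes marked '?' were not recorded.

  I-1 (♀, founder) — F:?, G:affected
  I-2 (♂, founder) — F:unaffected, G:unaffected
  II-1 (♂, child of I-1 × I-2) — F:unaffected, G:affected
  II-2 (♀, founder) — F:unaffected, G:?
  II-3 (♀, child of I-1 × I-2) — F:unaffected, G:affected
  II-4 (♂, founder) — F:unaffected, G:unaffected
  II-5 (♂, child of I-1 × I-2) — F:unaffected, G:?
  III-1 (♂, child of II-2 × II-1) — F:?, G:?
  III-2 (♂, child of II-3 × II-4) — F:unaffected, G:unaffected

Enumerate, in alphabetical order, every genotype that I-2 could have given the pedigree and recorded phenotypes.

I-2 ∈ {FF Gg, Ff Gg}

F/I-1 ? ·: FF|Ff|ff
F/I-2 un ·: FF|Ff
F/II-1 un I-1×I-2: FF|Ff
F/II-2 un ·: FF|Ff
F/II-3 un I-1×I-2: FF|Ff
F/II-4 un ·: FF|Ff
F/II-5 un I-1×I-2: FF|Ff
F/III-1 ? II-2×II-1: FF|Ff|ff
F/III-2 un II-3×II-4: FF|Ff
⇒ F over [I-1,I-2,II-1,II-2,II-3,II-4,II-5,III-1,III-2]: 385 consistent
G/I-1 aff ·: gg
G/I-2 un ·: Gg
G/II-1 aff I-1×I-2: gg
G/II-2 ? ·: GG|Gg|gg
G/II-3 aff I-1×I-2: gg
G/II-4 un ·: GG|Gg
G/II-5 ? I-1×I-2: Gg|gg
G/III-1 ? II-2×II-1: Gg|gg
G/III-2 un II-3×II-4: Gg
⇒ G over [I-1,I-2,II-1,II-2,II-3,II-4,II-5,III-1,III-2]: 16 consistent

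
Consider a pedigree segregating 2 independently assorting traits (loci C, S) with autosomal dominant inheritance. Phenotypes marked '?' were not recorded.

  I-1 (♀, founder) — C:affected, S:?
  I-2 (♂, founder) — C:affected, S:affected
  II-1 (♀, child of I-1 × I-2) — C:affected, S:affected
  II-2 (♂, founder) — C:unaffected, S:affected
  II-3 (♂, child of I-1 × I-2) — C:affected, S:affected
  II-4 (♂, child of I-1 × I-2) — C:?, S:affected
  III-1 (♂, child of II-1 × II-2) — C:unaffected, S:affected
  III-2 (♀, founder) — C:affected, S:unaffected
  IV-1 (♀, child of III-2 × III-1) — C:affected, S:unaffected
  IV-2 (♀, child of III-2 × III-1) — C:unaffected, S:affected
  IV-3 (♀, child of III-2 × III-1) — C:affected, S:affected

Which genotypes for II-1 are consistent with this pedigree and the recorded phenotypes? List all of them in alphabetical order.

C/I-1 aff ·: Cc|CC
C/I-2 aff ·: Cc|CC
C/II-1 aff I-1×I-2: Cc
C/II-2 un ·: cc
C/II-3 aff I-1×I-2: Cc|CC
C/II-4 ? I-1×I-2: cc|Cc|CC
C/III-1 un II-1×II-2: cc
C/III-2 aff ·: Cc
C/IV-1 aff III-2×III-1: Cc
C/IV-2 un III-2×III-1: cc
C/IV-3 aff III-2×III-1: Cc
⇒ C over [I-1,I-2,II-1,II-2,II-3,II-4,III-1,III-2,IV-1,IV-2,IV-3]: 14 consistent
S/I-1 ? ·: ss|Ss|SS
S/I-2 aff ·: Ss|SS
S/II-1 aff I-1×I-2: Ss|SS
S/II-2 aff ·: Ss|SS
S/II-3 aff I-1×I-2: Ss|SS
S/II-4 aff I-1×I-2: Ss|SS
S/III-1 aff II-1×II-2: Ss
S/III-2 un ·: ss
S/IV-1 un III-2×III-1: ss
S/IV-2 aff III-2×III-1: Ss
S/IV-3 aff III-2×III-1: Ss
⇒ S over [I-1,I-2,II-1,II-2,II-3,II-4,III-1,III-2,IV-1,IV-2,IV-3]: 41 consistent

II-1 ∈ {Cc SS, Cc Ss}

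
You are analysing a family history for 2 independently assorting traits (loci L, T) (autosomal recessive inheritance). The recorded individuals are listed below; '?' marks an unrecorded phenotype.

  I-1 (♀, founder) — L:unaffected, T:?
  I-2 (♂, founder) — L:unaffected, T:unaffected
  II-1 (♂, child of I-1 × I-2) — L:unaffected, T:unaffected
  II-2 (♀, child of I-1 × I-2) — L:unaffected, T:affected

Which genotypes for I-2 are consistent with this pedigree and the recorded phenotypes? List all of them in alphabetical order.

L/I-1 un ·: LL|Ll
L/I-2 un ·: LL|Ll
L/II-1 un I-1×I-2: LL|Ll
L/II-2 un I-1×I-2: LL|Ll
⇒ L over [I-1,I-2,II-1,II-2]: 13 consistent
T/I-1 ? ·: Tt|tt
T/I-2 un ·: Tt
T/II-1 un I-1×I-2: TT|Tt
T/II-2 aff I-1×I-2: tt
⇒ T over [I-1,I-2,II-1,II-2]: 3 consistent

I-2 ∈ {LL Tt, Ll Tt}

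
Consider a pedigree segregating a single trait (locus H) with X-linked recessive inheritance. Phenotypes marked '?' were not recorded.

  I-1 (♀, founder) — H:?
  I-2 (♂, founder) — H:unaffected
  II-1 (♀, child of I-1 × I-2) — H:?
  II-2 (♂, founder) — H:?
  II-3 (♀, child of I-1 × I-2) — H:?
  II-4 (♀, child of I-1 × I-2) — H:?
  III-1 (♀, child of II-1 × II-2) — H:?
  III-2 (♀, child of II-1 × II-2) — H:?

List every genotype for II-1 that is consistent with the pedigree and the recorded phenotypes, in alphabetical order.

II-1 ∈ {X^HX^H, X^HX^h}

H/I-1 ? ·: X^HX^H|X^HX^h|X^hX^h
H/I-2 un ·: X^HY
H/II-1 ? I-1×I-2: X^HX^H|X^HX^h
H/II-2 ? ·: X^HY|X^hY
H/II-3 ? I-1×I-2: X^HX^H|X^HX^h
H/II-4 ? I-1×I-2: X^HX^H|X^HX^h
H/III-1 ? II-1×II-2: X^HX^H|X^HX^h|X^hX^h
H/III-2 ? II-1×II-2: X^HX^H|X^HX^h|X^hX^h
⇒ H over [I-1,I-2,II-1,II-2,II-3,II-4,III-1,III-2]: 50 consistent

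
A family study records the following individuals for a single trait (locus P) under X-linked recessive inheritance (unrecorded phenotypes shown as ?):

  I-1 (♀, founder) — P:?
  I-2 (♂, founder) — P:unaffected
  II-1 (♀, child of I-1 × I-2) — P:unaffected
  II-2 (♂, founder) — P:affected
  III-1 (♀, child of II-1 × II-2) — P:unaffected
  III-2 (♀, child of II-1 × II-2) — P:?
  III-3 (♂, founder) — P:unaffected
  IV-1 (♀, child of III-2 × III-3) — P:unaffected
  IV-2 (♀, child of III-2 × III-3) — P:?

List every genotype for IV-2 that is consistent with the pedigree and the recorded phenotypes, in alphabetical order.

IV-2 ∈ {X^PX^P, X^PX^p}

P/I-1 ? ·: X^PX^P|X^PX^p|X^pX^p
P/I-2 un ·: X^PY
P/II-1 un I-1×I-2: X^PX^P|X^PX^p
P/II-2 aff ·: X^pY
P/III-1 un II-1×II-2: X^PX^p
P/III-2 ? II-1×II-2: X^PX^p|X^pX^p
P/III-3 un ·: X^PY
P/IV-1 un III-2×III-3: X^PX^P|X^PX^p
P/IV-2 ? III-2×III-3: X^PX^P|X^PX^p
⇒ P over [I-1,I-2,II-1,II-2,III-1,III-2,III-3,IV-1,IV-2]: 18 consistent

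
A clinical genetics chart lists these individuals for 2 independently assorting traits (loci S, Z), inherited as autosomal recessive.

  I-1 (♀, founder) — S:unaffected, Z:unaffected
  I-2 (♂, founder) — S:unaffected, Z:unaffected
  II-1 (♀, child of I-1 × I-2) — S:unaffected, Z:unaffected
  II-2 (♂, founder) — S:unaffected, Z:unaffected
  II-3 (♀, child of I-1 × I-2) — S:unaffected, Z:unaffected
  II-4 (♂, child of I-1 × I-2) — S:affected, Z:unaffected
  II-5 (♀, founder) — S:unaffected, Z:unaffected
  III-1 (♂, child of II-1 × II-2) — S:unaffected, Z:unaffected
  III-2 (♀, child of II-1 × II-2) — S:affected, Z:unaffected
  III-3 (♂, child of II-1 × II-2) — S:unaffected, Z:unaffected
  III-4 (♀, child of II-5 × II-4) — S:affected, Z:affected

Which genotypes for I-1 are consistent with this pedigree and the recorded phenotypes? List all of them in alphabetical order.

I-1 ∈ {Ss ZZ, Ss Zz}

S/I-1 un ·: Ss
S/I-2 un ·: Ss
S/II-1 un I-1×I-2: Ss
S/II-2 un ·: Ss
S/II-3 un I-1×I-2: SS|Ss
S/II-4 aff I-1×I-2: ss
S/II-5 un ·: Ss
S/III-1 un II-1×II-2: SS|Ss
S/III-2 aff II-1×II-2: ss
S/III-3 un II-1×II-2: SS|Ss
S/III-4 aff II-5×II-4: ss
⇒ S over [I-1,I-2,II-1,II-2,II-3,II-4,II-5,III-1,III-2,III-3,III-4]: 8 consistent
Z/I-1 un ·: ZZ|Zz
Z/I-2 un ·: ZZ|Zz
Z/II-1 un I-1×I-2: ZZ|Zz
Z/II-2 un ·: ZZ|Zz
Z/II-3 un I-1×I-2: ZZ|Zz
Z/II-4 un I-1×I-2: Zz
Z/II-5 un ·: Zz
Z/III-1 un II-1×II-2: ZZ|Zz
Z/III-2 un II-1×II-2: ZZ|Zz
Z/III-3 un II-1×II-2: ZZ|Zz
Z/III-4 aff II-5×II-4: zz
⇒ Z over [I-1,I-2,II-1,II-2,II-3,II-4,II-5,III-1,III-2,III-3,III-4]: 150 consistent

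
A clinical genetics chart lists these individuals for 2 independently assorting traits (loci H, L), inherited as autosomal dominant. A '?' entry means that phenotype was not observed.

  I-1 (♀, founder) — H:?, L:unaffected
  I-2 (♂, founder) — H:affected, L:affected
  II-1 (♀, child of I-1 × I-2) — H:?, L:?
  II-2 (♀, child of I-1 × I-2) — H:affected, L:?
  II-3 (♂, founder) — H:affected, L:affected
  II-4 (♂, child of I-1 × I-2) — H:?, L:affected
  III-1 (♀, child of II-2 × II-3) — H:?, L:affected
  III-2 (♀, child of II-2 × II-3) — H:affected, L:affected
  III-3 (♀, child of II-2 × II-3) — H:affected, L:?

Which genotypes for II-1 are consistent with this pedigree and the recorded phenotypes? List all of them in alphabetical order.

II-1 ∈ {HH Ll, HH ll, Hh Ll, Hh ll, hh Ll, hh ll}

H/I-1 ? ·: hh|Hh|HH
H/I-2 aff ·: Hh|HH
H/II-1 ? I-1×I-2: hh|Hh|HH
H/II-2 aff I-1×I-2: Hh|HH
H/II-3 aff ·: Hh|HH
H/II-4 ? I-1×I-2: hh|Hh|HH
H/III-1 ? II-2×II-3: hh|Hh|HH
H/III-2 aff II-2×II-3: Hh|HH
H/III-3 aff II-2×II-3: Hh|HH
⇒ H over [I-1,I-2,II-1,II-2,II-3,II-4,III-1,III-2,III-3]: 602 consistent
L/I-1 un ·: ll
L/I-2 aff ·: Ll|LL
L/II-1 ? I-1×I-2: ll|Ll
L/II-2 ? I-1×I-2: ll|Ll
L/II-3 aff ·: Ll|LL
L/II-4 aff I-1×I-2: Ll
L/III-1 aff II-2×II-3: Ll|LL
L/III-2 aff II-2×II-3: Ll|LL
L/III-3 ? II-2×II-3: ll|Ll|LL
⇒ L over [I-1,I-2,II-1,II-2,II-3,II-4,III-1,III-2,III-3]: 66 consistent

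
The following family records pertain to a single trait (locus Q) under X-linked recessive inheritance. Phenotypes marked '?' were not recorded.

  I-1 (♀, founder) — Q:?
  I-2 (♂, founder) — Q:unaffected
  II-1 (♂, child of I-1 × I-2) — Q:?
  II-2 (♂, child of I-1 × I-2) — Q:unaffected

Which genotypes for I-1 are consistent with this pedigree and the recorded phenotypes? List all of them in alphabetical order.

Q/I-1 ? ·: X^QX^Q|X^QX^q
Q/I-2 un ·: X^QY
Q/II-1 ? I-1×I-2: X^QY|X^qY
Q/II-2 un I-1×I-2: X^QY
⇒ Q over [I-1,I-2,II-1,II-2]: 3 consistent

I-1 ∈ {X^QX^Q, X^QX^q}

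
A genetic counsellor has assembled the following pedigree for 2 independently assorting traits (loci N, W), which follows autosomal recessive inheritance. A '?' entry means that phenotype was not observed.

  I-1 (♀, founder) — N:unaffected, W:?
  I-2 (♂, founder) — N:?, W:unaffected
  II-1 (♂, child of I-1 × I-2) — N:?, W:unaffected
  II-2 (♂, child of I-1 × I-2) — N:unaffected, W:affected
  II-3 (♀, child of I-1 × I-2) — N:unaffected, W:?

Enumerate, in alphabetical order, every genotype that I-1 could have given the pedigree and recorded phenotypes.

N/I-1 un ·: NN|Nn
N/I-2 ? ·: NN|Nn|nn
N/II-1 ? I-1×I-2: NN|Nn|nn
N/II-2 un I-1×I-2: NN|Nn
N/II-3 un I-1×I-2: NN|Nn
⇒ N over [I-1,I-2,II-1,II-2,II-3]: 32 consistent
W/I-1 ? ·: Ww|ww
W/I-2 un ·: Ww
W/II-1 un I-1×I-2: WW|Ww
W/II-2 aff I-1×I-2: ww
W/II-3 ? I-1×I-2: WW|Ww|ww
⇒ W over [I-1,I-2,II-1,II-2,II-3]: 8 consistent

I-1 ∈ {NN Ww, NN ww, Nn Ww, Nn ww}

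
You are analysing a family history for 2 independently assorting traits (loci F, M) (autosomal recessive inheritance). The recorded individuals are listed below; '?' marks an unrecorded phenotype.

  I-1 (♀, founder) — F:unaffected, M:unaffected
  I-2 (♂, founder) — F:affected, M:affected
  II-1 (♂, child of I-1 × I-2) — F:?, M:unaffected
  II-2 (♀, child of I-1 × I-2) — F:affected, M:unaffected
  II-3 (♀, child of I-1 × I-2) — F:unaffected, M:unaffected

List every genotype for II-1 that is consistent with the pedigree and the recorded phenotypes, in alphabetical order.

F/I-1 un ·: Ff
F/I-2 aff ·: ff
F/II-1 ? I-1×I-2: Ff|ff
F/II-2 aff I-1×I-2: ff
F/II-3 un I-1×I-2: Ff
⇒ F over [I-1,I-2,II-1,II-2,II-3]: 2 consistent
M/I-1 un ·: MM|Mm
M/I-2 aff ·: mm
M/II-1 un I-1×I-2: Mm
M/II-2 un I-1×I-2: Mm
M/II-3 un I-1×I-2: Mm
⇒ M over [I-1,I-2,II-1,II-2,II-3]: 2 consistent

II-1 ∈ {Ff Mm, ff Mm}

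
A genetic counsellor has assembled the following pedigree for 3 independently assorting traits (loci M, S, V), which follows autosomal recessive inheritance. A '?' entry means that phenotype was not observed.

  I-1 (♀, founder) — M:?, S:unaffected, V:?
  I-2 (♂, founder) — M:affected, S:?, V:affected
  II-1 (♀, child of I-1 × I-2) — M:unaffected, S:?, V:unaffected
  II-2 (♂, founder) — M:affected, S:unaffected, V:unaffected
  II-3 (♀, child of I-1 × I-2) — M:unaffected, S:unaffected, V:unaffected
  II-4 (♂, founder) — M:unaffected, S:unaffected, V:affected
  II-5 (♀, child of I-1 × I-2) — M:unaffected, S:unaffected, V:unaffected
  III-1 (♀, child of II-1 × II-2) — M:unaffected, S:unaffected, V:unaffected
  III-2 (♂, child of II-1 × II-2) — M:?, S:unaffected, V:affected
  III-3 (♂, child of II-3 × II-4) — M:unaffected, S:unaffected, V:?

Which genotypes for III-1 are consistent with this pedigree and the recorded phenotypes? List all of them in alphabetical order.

M/I-1 ? ·: MM|Mm
M/I-2 aff ·: mm
M/II-1 un I-1×I-2: Mm
M/II-2 aff ·: mm
M/II-3 un I-1×I-2: Mm
M/II-4 un ·: MM|Mm
M/II-5 un I-1×I-2: Mm
M/III-1 un II-1×II-2: Mm
M/III-2 ? II-1×II-2: Mm|mm
M/III-3 un II-3×II-4: MM|Mm
⇒ M over [I-1,I-2,II-1,II-2,II-3,II-4,II-5,III-1,III-2,III-3]: 16 consistent
S/I-1 un ·: SS|Ss
S/I-2 ? ·: SS|Ss|ss
S/II-1 ? I-1×I-2: SS|Ss|ss
S/II-2 un ·: SS|Ss
S/II-3 un I-1×I-2: SS|Ss
S/II-4 un ·: SS|Ss
S/II-5 un I-1×I-2: SS|Ss
S/III-1 un II-1×II-2: SS|Ss
S/III-2 un II-1×II-2: SS|Ss
S/III-3 un II-3×II-4: SS|Ss
⇒ S over [I-1,I-2,II-1,II-2,II-3,II-4,II-5,III-1,III-2,III-3]: 661 consistent
V/I-1 ? ·: VV|Vv
V/I-2 aff ·: vv
V/II-1 un I-1×I-2: Vv
V/II-2 un ·: Vv
V/II-3 un I-1×I-2: Vv
V/II-4 aff ·: vv
V/II-5 un I-1×I-2: Vv
V/III-1 un II-1×II-2: VV|Vv
V/III-2 aff II-1×II-2: vv
V/III-3 ? II-3×II-4: Vv|vv
⇒ V over [I-1,I-2,II-1,II-2,II-3,II-4,II-5,III-1,III-2,III-3]: 8 consistent

III-1 ∈ {Mm SS VV, Mm SS Vv, Mm Ss VV, Mm Ss Vv}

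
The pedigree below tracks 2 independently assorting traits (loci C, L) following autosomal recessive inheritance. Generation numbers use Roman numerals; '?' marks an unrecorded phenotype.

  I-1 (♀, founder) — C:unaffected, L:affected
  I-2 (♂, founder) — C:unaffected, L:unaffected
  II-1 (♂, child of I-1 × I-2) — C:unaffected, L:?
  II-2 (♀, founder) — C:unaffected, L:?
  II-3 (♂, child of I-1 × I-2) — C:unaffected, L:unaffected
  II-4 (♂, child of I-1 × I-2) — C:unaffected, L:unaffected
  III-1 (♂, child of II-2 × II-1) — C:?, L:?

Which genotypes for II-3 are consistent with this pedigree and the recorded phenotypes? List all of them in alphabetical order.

C/I-1 un ·: CC|Cc
C/I-2 un ·: CC|Cc
C/II-1 un I-1×I-2: CC|Cc
C/II-2 un ·: CC|Cc
C/II-3 un I-1×I-2: CC|Cc
C/II-4 un I-1×I-2: CC|Cc
C/III-1 ? II-2×II-1: CC|Cc|cc
⇒ C over [I-1,I-2,II-1,II-2,II-3,II-4,III-1]: 99 consistent
L/I-1 aff ·: ll
L/I-2 un ·: LL|Ll
L/II-1 ? I-1×I-2: Ll|ll
L/II-2 ? ·: LL|Ll|ll
L/II-3 un I-1×I-2: Ll
L/II-4 un I-1×I-2: Ll
L/III-1 ? II-2×II-1: LL|Ll|ll
⇒ L over [I-1,I-2,II-1,II-2,II-3,II-4,III-1]: 18 consistent

II-3 ∈ {CC Ll, Cc Ll}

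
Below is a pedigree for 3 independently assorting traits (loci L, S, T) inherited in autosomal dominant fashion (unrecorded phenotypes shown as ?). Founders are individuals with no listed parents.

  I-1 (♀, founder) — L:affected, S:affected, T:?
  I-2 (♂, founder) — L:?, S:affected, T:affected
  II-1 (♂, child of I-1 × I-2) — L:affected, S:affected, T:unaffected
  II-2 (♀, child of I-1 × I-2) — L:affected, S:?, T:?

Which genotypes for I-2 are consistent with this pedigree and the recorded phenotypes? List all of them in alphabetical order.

L/I-1 aff ·: Ll|LL
L/I-2 ? ·: ll|Ll|LL
L/II-1 aff I-1×I-2: Ll|LL
L/II-2 aff I-1×I-2: Ll|LL
⇒ L over [I-1,I-2,II-1,II-2]: 15 consistent
S/I-1 aff ·: Ss|SS
S/I-2 aff ·: Ss|SS
S/II-1 aff I-1×I-2: Ss|SS
S/II-2 ? I-1×I-2: ss|Ss|SS
⇒ S over [I-1,I-2,II-1,II-2]: 15 consistent
T/I-1 ? ·: tt|Tt
T/I-2 aff ·: Tt
T/II-1 un I-1×I-2: tt
T/II-2 ? I-1×I-2: tt|Tt|TT
⇒ T over [I-1,I-2,II-1,II-2]: 5 consistent

I-2 ∈ {LL SS Tt, LL Ss Tt, Ll SS Tt, Ll Ss Tt, ll SS Tt, ll Ss Tt}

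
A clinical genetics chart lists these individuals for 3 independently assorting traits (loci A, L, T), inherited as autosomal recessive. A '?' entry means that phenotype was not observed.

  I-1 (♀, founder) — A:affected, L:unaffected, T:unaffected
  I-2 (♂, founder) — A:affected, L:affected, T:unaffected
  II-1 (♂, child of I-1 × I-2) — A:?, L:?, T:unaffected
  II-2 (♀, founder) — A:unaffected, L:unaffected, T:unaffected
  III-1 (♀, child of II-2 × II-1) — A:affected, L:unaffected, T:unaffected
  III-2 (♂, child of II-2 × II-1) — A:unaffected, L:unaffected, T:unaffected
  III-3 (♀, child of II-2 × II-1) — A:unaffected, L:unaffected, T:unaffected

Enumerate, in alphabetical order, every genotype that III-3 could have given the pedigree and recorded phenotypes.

III-3 ∈ {Aa LL TT, Aa LL Tt, Aa Ll TT, Aa Ll Tt}

A/I-1 aff ·: aa
A/I-2 aff ·: aa
A/II-1 ? I-1×I-2: aa
A/II-2 un ·: Aa
A/III-1 aff II-2×II-1: aa
A/III-2 un II-2×II-1: Aa
A/III-3 un II-2×II-1: Aa
⇒ A over [I-1,I-2,II-1,II-2,III-1,III-2,III-3]: 1 consistent
L/I-1 un ·: LL|Ll
L/I-2 aff ·: ll
L/II-1 ? I-1×I-2: Ll|ll
L/II-2 un ·: LL|Ll
L/III-1 un II-2×II-1: LL|Ll
L/III-2 un II-2×II-1: LL|Ll
L/III-3 un II-2×II-1: LL|Ll
⇒ L over [I-1,I-2,II-1,II-2,III-1,III-2,III-3]: 34 consistent
T/I-1 un ·: TT|Tt
T/I-2 un ·: TT|Tt
T/II-1 un I-1×I-2: TT|Tt
T/II-2 un ·: TT|Tt
T/III-1 un II-2×II-1: TT|Tt
T/III-2 un II-2×II-1: TT|Tt
T/III-3 un II-2×II-1: TT|Tt
⇒ T over [I-1,I-2,II-1,II-2,III-1,III-2,III-3]: 84 consistent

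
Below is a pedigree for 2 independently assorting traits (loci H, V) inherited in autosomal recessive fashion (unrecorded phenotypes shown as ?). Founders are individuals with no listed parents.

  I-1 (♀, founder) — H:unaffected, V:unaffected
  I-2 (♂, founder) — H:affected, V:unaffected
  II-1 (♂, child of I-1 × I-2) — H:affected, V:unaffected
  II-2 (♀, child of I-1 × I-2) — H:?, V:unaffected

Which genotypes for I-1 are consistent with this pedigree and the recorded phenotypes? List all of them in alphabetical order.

H/I-1 un ·: Hh
H/I-2 aff ·: hh
H/II-1 aff I-1×I-2: hh
H/II-2 ? I-1×I-2: Hh|hh
⇒ H over [I-1,I-2,II-1,II-2]: 2 consistent
V/I-1 un ·: VV|Vv
V/I-2 un ·: VV|Vv
V/II-1 un I-1×I-2: VV|Vv
V/II-2 un I-1×I-2: VV|Vv
⇒ V over [I-1,I-2,II-1,II-2]: 13 consistent

I-1 ∈ {Hh VV, Hh Vv}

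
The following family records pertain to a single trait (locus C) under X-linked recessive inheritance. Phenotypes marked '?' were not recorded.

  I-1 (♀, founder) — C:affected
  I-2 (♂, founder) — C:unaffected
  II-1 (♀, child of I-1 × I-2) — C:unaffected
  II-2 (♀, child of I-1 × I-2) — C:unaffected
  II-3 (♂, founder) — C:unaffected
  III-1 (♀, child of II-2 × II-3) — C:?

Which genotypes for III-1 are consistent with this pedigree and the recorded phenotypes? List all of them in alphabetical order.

C/I-1 aff ·: X^cX^c
C/I-2 un ·: X^CY
C/II-1 un I-1×I-2: X^CX^c
C/II-2 un I-1×I-2: X^CX^c
C/II-3 un ·: X^CY
C/III-1 ? II-2×II-3: X^CX^C|X^CX^c
⇒ C over [I-1,I-2,II-1,II-2,II-3,III-1]: 2 consistent

III-1 ∈ {X^CX^C, X^CX^c}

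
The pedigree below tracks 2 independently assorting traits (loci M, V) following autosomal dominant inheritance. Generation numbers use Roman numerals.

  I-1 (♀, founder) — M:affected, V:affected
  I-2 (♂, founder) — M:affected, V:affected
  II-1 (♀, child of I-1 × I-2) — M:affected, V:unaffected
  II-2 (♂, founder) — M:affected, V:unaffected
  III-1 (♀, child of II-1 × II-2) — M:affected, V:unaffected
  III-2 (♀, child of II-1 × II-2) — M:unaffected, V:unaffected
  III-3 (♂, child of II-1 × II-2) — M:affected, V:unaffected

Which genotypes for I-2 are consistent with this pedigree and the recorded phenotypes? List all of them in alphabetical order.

M/I-1 aff ·: Mm|MM
M/I-2 aff ·: Mm|MM
M/II-1 aff I-1×I-2: Mm
M/II-2 aff ·: Mm
M/III-1 aff II-1×II-2: Mm|MM
M/III-2 un II-1×II-2: mm
M/III-3 aff II-1×II-2: Mm|MM
⇒ M over [I-1,I-2,II-1,II-2,III-1,III-2,III-3]: 12 consistent
V/I-1 aff ·: Vv
V/I-2 aff ·: Vv
V/II-1 un I-1×I-2: vv
V/II-2 un ·: vv
V/III-1 un II-1×II-2: vv
V/III-2 un II-1×II-2: vv
V/III-3 un II-1×II-2: vv
⇒ V over [I-1,I-2,II-1,II-2,III-1,III-2,III-3]: 1 consistent

I-2 ∈ {MM Vv, Mm Vv}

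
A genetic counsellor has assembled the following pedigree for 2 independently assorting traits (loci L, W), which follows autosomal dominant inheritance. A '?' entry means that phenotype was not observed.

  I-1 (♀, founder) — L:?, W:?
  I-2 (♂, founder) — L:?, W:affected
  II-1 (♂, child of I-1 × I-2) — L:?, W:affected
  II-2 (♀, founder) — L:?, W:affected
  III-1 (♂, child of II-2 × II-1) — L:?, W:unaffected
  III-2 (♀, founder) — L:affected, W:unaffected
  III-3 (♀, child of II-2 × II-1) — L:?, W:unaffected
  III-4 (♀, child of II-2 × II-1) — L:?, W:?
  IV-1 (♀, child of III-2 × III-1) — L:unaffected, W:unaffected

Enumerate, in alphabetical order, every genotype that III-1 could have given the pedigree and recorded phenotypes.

L/I-1 ? ·: ll|Ll|LL
L/I-2 ? ·: ll|Ll|LL
L/II-1 ? I-1×I-2: ll|Ll|LL
L/II-2 ? ·: ll|Ll|LL
L/III-1 ? II-2×II-1: ll|Ll
L/III-2 aff ·: Ll
L/III-3 ? II-2×II-1: ll|Ll|LL
L/III-4 ? II-2×II-1: ll|Ll|LL
L/IV-1 un III-2×III-1: ll
⇒ L over [I-1,I-2,II-1,II-2,III-1,III-2,III-3,III-4,IV-1]: 270 consistent
W/I-1 ? ·: ww|Ww|WW
W/I-2 aff ·: Ww|WW
W/II-1 aff I-1×I-2: Ww
W/II-2 aff ·: Ww
W/III-1 un II-2×II-1: ww
W/III-2 un ·: ww
W/III-3 un II-2×II-1: ww
W/III-4 ? II-2×II-1: ww|Ww|WW
W/IV-1 un III-2×III-1: ww
⇒ W over [I-1,I-2,II-1,II-2,III-1,III-2,III-3,III-4,IV-1]: 15 consistent

III-1 ∈ {Ll ww, ll ww}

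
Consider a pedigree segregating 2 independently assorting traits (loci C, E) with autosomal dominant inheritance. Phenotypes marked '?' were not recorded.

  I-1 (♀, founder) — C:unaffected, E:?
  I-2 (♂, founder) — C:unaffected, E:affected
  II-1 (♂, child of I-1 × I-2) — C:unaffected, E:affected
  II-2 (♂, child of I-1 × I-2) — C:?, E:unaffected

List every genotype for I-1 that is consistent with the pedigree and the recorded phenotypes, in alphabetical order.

I-1 ∈ {cc Ee, cc ee}

C/I-1 un ·: cc
C/I-2 un ·: cc
C/II-1 un I-1×I-2: cc
C/II-2 ? I-1×I-2: cc
⇒ C over [I-1,I-2,II-1,II-2]: 1 consistent
E/I-1 ? ·: ee|Ee
E/I-2 aff ·: Ee
E/II-1 aff I-1×I-2: Ee|EE
E/II-2 un I-1×I-2: ee
⇒ E over [I-1,I-2,II-1,II-2]: 3 consistent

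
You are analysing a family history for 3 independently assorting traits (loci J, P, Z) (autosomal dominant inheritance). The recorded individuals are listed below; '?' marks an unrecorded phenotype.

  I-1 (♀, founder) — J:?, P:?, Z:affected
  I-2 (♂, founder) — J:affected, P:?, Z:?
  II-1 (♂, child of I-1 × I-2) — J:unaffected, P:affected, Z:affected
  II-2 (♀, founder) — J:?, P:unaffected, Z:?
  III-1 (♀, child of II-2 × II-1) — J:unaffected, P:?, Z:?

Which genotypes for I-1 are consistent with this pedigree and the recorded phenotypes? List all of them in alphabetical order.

J/I-1 ? ·: jj|Jj
J/I-2 aff ·: Jj
J/II-1 un I-1×I-2: jj
J/II-2 ? ·: jj|Jj
J/III-1 un II-2×II-1: jj
⇒ J over [I-1,I-2,II-1,II-2,III-1]: 4 consistent
P/I-1 ? ·: pp|Pp|PP
P/I-2 ? ·: pp|Pp|PP
P/II-1 aff I-1×I-2: Pp|PP
P/II-2 un ·: pp
P/III-1 ? II-2×II-1: pp|Pp
⇒ P over [I-1,I-2,II-1,II-2,III-1]: 18 consistent
Z/I-1 aff ·: Zz|ZZ
Z/I-2 ? ·: zz|Zz|ZZ
Z/II-1 aff I-1×I-2: Zz|ZZ
Z/II-2 ? ·: zz|Zz|ZZ
Z/III-1 ? II-2×II-1: zz|Zz|ZZ
⇒ Z over [I-1,I-2,II-1,II-2,III-1]: 51 consistent

I-1 ∈ {Jj PP ZZ, Jj PP Zz, Jj Pp ZZ, Jj Pp Zz, Jj pp ZZ, Jj pp Zz, jj PP ZZ, jj PP Zz, jj Pp ZZ, jj Pp Zz, jj pp ZZ, jj pp Zz}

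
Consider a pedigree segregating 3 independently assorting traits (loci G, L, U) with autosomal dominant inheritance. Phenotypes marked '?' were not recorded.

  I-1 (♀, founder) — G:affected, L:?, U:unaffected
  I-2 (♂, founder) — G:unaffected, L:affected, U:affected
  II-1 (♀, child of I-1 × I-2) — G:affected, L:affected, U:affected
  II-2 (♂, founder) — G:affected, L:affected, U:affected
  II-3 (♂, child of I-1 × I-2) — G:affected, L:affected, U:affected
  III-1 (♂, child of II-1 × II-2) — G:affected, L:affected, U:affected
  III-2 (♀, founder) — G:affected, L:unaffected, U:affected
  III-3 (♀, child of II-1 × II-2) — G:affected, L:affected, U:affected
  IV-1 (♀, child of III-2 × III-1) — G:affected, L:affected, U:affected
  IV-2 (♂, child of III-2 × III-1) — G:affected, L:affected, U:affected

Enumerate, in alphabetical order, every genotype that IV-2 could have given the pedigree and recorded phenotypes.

IV-2 ∈ {GG Ll UU, GG Ll Uu, Gg Ll UU, Gg Ll Uu}

G/I-1 aff ·: Gg|GG
G/I-2 un ·: gg
G/II-1 aff I-1×I-2: Gg
G/II-2 aff ·: Gg|GG
G/II-3 aff I-1×I-2: Gg
G/III-1 aff II-1×II-2: Gg|GG
G/III-2 aff ·: Gg|GG
G/III-3 aff II-1×II-2: Gg|GG
G/IV-1 aff III-2×III-1: Gg|GG
G/IV-2 aff III-2×III-1: Gg|GG
⇒ G over [I-1,I-2,II-1,II-2,II-3,III-1,III-2,III-3,IV-1,IV-2]: 104 consistent
L/I-1 ? ·: ll|Ll|LL
L/I-2 aff ·: Ll|LL
L/II-1 aff I-1×I-2: Ll|LL
L/II-2 aff ·: Ll|LL
L/II-3 aff I-1×I-2: Ll|LL
L/III-1 aff II-1×II-2: Ll|LL
L/III-2 un ·: ll
L/III-3 aff II-1×II-2: Ll|LL
L/IV-1 aff III-2×III-1: Ll
L/IV-2 aff III-2×III-1: Ll
⇒ L over [I-1,I-2,II-1,II-2,II-3,III-1,III-2,III-3,IV-1,IV-2]: 99 consistent
U/I-1 un ·: uu
U/I-2 aff ·: Uu|UU
U/II-1 aff I-1×I-2: Uu
U/II-2 aff ·: Uu|UU
U/II-3 aff I-1×I-2: Uu
U/III-1 aff II-1×II-2: Uu|UU
U/III-2 aff ·: Uu|UU
U/III-3 aff II-1×II-2: Uu|UU
U/IV-1 aff III-2×III-1: Uu|UU
U/IV-2 aff III-2×III-1: Uu|UU
⇒ U over [I-1,I-2,II-1,II-2,II-3,III-1,III-2,III-3,IV-1,IV-2]: 104 consistent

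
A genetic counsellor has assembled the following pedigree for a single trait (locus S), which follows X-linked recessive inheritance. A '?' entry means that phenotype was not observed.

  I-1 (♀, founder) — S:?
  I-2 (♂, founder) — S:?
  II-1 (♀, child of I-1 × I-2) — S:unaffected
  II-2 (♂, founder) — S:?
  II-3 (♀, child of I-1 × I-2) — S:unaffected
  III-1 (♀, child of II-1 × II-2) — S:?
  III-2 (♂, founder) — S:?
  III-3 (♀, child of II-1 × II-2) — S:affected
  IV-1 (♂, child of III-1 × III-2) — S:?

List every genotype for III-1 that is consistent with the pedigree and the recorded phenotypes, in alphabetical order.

S/I-1 ? ·: X^SX^S|X^SX^s|X^sX^s
S/I-2 ? ·: X^SY|X^sY
S/II-1 un I-1×I-2: X^SX^s
S/II-2 ? ·: X^sY
S/II-3 un I-1×I-2: X^SX^S|X^SX^s
S/III-1 ? II-1×II-2: X^SX^s|X^sX^s
S/III-2 ? ·: X^SY|X^sY
S/III-3 aff II-1×II-2: X^sX^s
S/IV-1 ? III-1×III-2: X^SY|X^sY
⇒ S over [I-1,I-2,II-1,II-2,II-3,III-1,III-2,III-3,IV-1]: 30 consistent

III-1 ∈ {X^SX^s, X^sX^s}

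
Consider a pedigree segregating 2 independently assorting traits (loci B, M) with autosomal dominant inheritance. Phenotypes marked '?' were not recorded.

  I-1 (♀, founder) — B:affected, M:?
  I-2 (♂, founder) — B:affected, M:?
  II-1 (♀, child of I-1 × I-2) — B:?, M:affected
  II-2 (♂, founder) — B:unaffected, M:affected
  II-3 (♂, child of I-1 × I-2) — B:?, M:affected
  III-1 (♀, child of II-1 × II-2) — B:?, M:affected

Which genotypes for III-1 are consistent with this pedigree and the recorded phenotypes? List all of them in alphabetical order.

III-1 ∈ {Bb MM, Bb Mm, bb MM, bb Mm}

B/I-1 aff ·: Bb|BB
B/I-2 aff ·: Bb|BB
B/II-1 ? I-1×I-2: bb|Bb|BB
B/II-2 un ·: bb
B/II-3 ? I-1×I-2: bb|Bb|BB
B/III-1 ? II-1×II-2: bb|Bb
⇒ B over [I-1,I-2,II-1,II-2,II-3,III-1]: 25 consistent
M/I-1 ? ·: mm|Mm|MM
M/I-2 ? ·: mm|Mm|MM
M/II-1 aff I-1×I-2: Mm|MM
M/II-2 aff ·: Mm|MM
M/II-3 aff I-1×I-2: Mm|MM
M/III-1 aff II-1×II-2: Mm|MM
⇒ M over [I-1,I-2,II-1,II-2,II-3,III-1]: 61 consistent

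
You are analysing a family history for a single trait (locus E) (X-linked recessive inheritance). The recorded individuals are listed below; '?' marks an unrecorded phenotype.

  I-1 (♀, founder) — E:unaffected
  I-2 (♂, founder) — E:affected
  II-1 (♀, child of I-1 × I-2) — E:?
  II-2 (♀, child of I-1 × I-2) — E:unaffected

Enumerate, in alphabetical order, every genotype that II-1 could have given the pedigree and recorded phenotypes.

E/I-1 un ·: X^EX^E|X^EX^e
E/I-2 aff ·: X^eY
E/II-1 ? I-1×I-2: X^EX^e|X^eX^e
E/II-2 un I-1×I-2: X^EX^e
⇒ E over [I-1,I-2,II-1,II-2]: 3 consistent

II-1 ∈ {X^EX^e, X^eX^e}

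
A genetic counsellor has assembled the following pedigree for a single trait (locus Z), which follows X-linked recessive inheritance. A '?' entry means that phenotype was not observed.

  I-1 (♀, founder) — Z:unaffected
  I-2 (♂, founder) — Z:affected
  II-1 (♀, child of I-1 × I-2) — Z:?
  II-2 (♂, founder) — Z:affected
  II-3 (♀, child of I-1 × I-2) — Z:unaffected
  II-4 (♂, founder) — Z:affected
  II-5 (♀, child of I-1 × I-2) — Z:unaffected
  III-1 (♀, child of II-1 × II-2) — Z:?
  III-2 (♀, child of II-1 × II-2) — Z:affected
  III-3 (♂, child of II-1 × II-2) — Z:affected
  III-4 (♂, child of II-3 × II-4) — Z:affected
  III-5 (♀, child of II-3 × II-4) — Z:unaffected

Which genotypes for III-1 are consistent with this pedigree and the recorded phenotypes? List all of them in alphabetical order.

Z/I-1 un ·: X^ZX^Z|X^ZX^z
Z/I-2 aff ·: X^zY
Z/II-1 ? I-1×I-2: X^ZX^z|X^zX^z
Z/II-2 aff ·: X^zY
Z/II-3 un I-1×I-2: X^ZX^z
Z/II-4 aff ·: X^zY
Z/II-5 un I-1×I-2: X^ZX^z
Z/III-1 ? II-1×II-2: X^ZX^z|X^zX^z
Z/III-2 aff II-1×II-2: X^zX^z
Z/III-3 aff II-1×II-2: X^zY
Z/III-4 aff II-3×II-4: X^zY
Z/III-5 un II-3×II-4: X^ZX^z
⇒ Z over [I-1,I-2,II-1,II-2,II-3,II-4,II-5,III-1,III-2,III-3,III-4,III-5]: 5 consistent

III-1 ∈ {X^ZX^z, X^zX^z}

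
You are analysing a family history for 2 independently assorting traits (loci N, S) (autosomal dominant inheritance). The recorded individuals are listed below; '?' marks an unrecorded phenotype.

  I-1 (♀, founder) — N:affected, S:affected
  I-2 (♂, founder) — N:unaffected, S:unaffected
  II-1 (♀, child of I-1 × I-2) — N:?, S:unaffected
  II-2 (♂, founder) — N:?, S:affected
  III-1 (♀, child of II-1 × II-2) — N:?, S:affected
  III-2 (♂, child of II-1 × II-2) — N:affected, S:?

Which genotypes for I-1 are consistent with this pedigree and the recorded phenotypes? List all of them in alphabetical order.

N/I-1 aff ·: Nn|NN
N/I-2 un ·: nn
N/II-1 ? I-1×I-2: nn|Nn
N/II-2 ? ·: nn|Nn|NN
N/III-1 ? II-1×II-2: nn|Nn|NN
N/III-2 aff II-1×II-2: Nn|NN
⇒ N over [I-1,I-2,II-1,II-2,III-1,III-2]: 27 consistent
S/I-1 aff ·: Ss
S/I-2 un ·: ss
S/II-1 un I-1×I-2: ss
S/II-2 aff ·: Ss|SS
S/III-1 aff II-1×II-2: Ss
S/III-2 ? II-1×II-2: ss|Ss
⇒ S over [I-1,I-2,II-1,II-2,III-1,III-2]: 3 consistent

I-1 ∈ {NN Ss, Nn Ss}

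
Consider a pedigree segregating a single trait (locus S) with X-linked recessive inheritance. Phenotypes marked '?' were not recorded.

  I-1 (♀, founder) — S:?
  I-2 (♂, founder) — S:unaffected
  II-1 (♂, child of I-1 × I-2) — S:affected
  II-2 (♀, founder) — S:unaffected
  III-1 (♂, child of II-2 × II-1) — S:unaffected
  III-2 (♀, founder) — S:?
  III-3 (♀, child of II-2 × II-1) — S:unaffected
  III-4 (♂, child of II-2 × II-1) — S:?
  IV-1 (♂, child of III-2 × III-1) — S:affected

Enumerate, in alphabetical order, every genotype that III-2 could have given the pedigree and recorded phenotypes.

III-2 ∈ {X^SX^s, X^sX^s}

S/I-1 ? ·: X^SX^s|X^sX^s
S/I-2 un ·: X^SY
S/II-1 aff I-1×I-2: X^sY
S/II-2 un ·: X^SX^S|X^SX^s
S/III-1 un II-2×II-1: X^SY
S/III-2 ? ·: X^SX^s|X^sX^s
S/III-3 un II-2×II-1: X^SX^s
S/III-4 ? II-2×II-1: X^SY|X^sY
S/IV-1 aff III-2×III-1: X^sY
⇒ S over [I-1,I-2,II-1,II-2,III-1,III-2,III-3,III-4,IV-1]: 12 consistent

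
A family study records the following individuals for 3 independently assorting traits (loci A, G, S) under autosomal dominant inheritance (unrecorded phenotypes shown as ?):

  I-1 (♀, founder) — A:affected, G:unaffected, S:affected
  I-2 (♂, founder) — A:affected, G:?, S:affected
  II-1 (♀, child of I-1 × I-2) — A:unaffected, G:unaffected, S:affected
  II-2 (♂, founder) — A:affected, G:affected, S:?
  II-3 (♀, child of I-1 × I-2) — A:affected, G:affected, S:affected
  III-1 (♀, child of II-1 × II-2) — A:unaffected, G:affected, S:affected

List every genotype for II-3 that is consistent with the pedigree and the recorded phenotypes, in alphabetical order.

II-3 ∈ {AA Gg SS, AA Gg Ss, Aa Gg SS, Aa Gg Ss}

A/I-1 aff ·: Aa
A/I-2 aff ·: Aa
A/II-1 un I-1×I-2: aa
A/II-2 aff ·: Aa
A/II-3 aff I-1×I-2: Aa|AA
A/III-1 un II-1×II-2: aa
⇒ A over [I-1,I-2,II-1,II-2,II-3,III-1]: 2 consistent
G/I-1 un ·: gg
G/I-2 ? ·: Gg
G/II-1 un I-1×I-2: gg
G/II-2 aff ·: Gg|GG
G/II-3 aff I-1×I-2: Gg
G/III-1 aff II-1×II-2: Gg
⇒ G over [I-1,I-2,II-1,II-2,II-3,III-1]: 2 consistent
S/I-1 aff ·: Ss|SS
S/I-2 aff ·: Ss|SS
S/II-1 aff I-1×I-2: Ss|SS
S/II-2 ? ·: ss|Ss|SS
S/II-3 aff I-1×I-2: Ss|SS
S/III-1 aff II-1×II-2: Ss|SS
⇒ S over [I-1,I-2,II-1,II-2,II-3,III-1]: 58 consistent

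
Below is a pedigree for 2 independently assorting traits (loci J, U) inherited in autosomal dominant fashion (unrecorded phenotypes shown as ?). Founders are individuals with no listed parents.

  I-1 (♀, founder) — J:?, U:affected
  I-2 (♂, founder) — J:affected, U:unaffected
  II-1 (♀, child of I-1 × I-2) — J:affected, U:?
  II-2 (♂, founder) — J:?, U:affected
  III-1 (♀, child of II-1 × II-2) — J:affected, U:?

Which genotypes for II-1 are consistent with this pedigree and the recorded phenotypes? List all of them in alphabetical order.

J/I-1 ? ·: jj|Jj|JJ
J/I-2 aff ·: Jj|JJ
J/II-1 aff I-1×I-2: Jj|JJ
J/II-2 ? ·: jj|Jj|JJ
J/III-1 aff II-1×II-2: Jj|JJ
⇒ J over [I-1,I-2,II-1,II-2,III-1]: 41 consistent
U/I-1 aff ·: Uu|UU
U/I-2 un ·: uu
U/II-1 ? I-1×I-2: uu|Uu
U/II-2 aff ·: Uu|UU
U/III-1 ? II-1×II-2: uu|Uu|UU
⇒ U over [I-1,I-2,II-1,II-2,III-1]: 13 consistent

II-1 ∈ {JJ Uu, JJ uu, Jj Uu, Jj uu}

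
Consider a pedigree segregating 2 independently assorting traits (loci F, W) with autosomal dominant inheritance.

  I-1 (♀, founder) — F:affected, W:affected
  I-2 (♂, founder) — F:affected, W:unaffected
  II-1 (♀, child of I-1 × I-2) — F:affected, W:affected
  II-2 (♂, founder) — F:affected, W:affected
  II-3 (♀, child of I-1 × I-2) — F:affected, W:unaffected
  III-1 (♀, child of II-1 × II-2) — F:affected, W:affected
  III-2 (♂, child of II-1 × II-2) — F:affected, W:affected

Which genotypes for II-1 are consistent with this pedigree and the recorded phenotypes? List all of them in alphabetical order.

II-1 ∈ {FF Ww, Ff Ww}

F/I-1 aff ·: Ff|FF
F/I-2 aff ·: Ff|FF
F/II-1 aff I-1×I-2: Ff|FF
F/II-2 aff ·: Ff|FF
F/II-3 aff I-1×I-2: Ff|FF
F/III-1 aff II-1×II-2: Ff|FF
F/III-2 aff II-1×II-2: Ff|FF
⇒ F over [I-1,I-2,II-1,II-2,II-3,III-1,III-2]: 83 consistent
W/I-1 aff ·: Ww
W/I-2 un ·: ww
W/II-1 aff I-1×I-2: Ww
W/II-2 aff ·: Ww|WW
W/II-3 un I-1×I-2: ww
W/III-1 aff II-1×II-2: Ww|WW
W/III-2 aff II-1×II-2: Ww|WW
⇒ W over [I-1,I-2,II-1,II-2,II-3,III-1,III-2]: 8 consistent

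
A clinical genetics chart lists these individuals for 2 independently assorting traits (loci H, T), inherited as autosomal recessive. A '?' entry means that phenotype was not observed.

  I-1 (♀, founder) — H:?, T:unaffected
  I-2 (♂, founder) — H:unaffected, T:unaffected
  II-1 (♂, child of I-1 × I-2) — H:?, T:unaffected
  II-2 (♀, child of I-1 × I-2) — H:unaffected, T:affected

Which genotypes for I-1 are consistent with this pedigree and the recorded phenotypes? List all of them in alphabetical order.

I-1 ∈ {HH Tt, Hh Tt, hh Tt}

H/I-1 ? ·: HH|Hh|hh
H/I-2 un ·: HH|Hh
H/II-1 ? I-1×I-2: HH|Hh|hh
H/II-2 un I-1×I-2: HH|Hh
⇒ H over [I-1,I-2,II-1,II-2]: 18 consistent
T/I-1 un ·: Tt
T/I-2 un ·: Tt
T/II-1 un I-1×I-2: TT|Tt
T/II-2 aff I-1×I-2: tt
⇒ T over [I-1,I-2,II-1,II-2]: 2 consistent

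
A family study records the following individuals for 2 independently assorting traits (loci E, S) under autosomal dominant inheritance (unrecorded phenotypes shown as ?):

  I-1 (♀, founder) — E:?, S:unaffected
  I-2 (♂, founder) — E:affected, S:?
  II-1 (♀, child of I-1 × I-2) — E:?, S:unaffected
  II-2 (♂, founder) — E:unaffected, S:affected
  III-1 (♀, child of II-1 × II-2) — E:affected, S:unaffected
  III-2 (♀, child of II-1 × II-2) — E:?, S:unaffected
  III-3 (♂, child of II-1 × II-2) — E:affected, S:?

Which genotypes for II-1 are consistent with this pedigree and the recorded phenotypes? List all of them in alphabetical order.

II-1 ∈ {EE ss, Ee ss}

E/I-1 ? ·: ee|Ee|EE
E/I-2 aff ·: Ee|EE
E/II-1 ? I-1×I-2: Ee|EE
E/II-2 un ·: ee
E/III-1 aff II-1×II-2: Ee
E/III-2 ? II-1×II-2: ee|Ee
E/III-3 aff II-1×II-2: Ee
⇒ E over [I-1,I-2,II-1,II-2,III-1,III-2,III-3]: 14 consistent
S/I-1 un ·: ss
S/I-2 ? ·: ss|Ss
S/II-1 un I-1×I-2: ss
S/II-2 aff ·: Ss
S/III-1 un II-1×II-2: ss
S/III-2 un II-1×II-2: ss
S/III-3 ? II-1×II-2: ss|Ss
⇒ S over [I-1,I-2,II-1,II-2,III-1,III-2,III-3]: 4 consistent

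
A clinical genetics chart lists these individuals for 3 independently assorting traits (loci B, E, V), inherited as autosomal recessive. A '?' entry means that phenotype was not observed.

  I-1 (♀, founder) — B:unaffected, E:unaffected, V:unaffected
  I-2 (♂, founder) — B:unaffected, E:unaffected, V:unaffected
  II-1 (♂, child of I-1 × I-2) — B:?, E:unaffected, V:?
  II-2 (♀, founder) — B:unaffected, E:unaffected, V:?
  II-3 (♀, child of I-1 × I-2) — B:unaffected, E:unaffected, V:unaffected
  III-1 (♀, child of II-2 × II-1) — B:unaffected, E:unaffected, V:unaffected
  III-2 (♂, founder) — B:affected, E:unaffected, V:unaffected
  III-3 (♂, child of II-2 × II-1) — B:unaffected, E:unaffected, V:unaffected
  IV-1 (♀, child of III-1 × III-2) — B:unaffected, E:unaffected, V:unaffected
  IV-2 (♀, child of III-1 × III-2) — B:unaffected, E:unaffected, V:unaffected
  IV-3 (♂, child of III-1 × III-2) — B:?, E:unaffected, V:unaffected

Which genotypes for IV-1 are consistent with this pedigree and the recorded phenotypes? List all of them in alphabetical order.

IV-1 ∈ {Bb EE VV, Bb EE Vv, Bb Ee VV, Bb Ee Vv}

B/I-1 un ·: BB|Bb
B/I-2 un ·: BB|Bb
B/II-1 ? I-1×I-2: BB|Bb|bb
B/II-2 un ·: BB|Bb
B/II-3 un I-1×I-2: BB|Bb
B/III-1 un II-2×II-1: BB|Bb
B/III-2 aff ·: bb
B/III-3 un II-2×II-1: BB|Bb
B/IV-1 un III-1×III-2: Bb
B/IV-2 un III-1×III-2: Bb
B/IV-3 ? III-1×III-2: Bb|bb
⇒ B over [I-1,I-2,II-1,II-2,II-3,III-1,III-2,III-3,IV-1,IV-2,IV-3]: 129 consistent
E/I-1 un ·: EE|Ee
E/I-2 un ·: EE|Ee
E/II-1 un I-1×I-2: EE|Ee
E/II-2 un ·: EE|Ee
E/II-3 un I-1×I-2: EE|Ee
E/III-1 un II-2×II-1: EE|Ee
E/III-2 un ·: EE|Ee
E/III-3 un II-2×II-1: EE|Ee
E/IV-1 un III-1×III-2: EE|Ee
E/IV-2 un III-1×III-2: EE|Ee
E/IV-3 un III-1×III-2: EE|Ee
⇒ E over [I-1,I-2,II-1,II-2,II-3,III-1,III-2,III-3,IV-1,IV-2,IV-3]: 1013 consistent
V/I-1 un ·: VV|Vv
V/I-2 un ·: VV|Vv
V/II-1 ? I-1×I-2: VV|Vv|vv
V/II-2 ? ·: VV|Vv|vv
V/II-3 un I-1×I-2: VV|Vv
V/III-1 un II-2×II-1: VV|Vv
V/III-2 un ·: VV|Vv
V/III-3 un II-2×II-1: VV|Vv
V/IV-1 un III-1×III-2: VV|Vv
V/IV-2 un III-1×III-2: VV|Vv
V/IV-3 un III-1×III-2: VV|Vv
⇒ V over [I-1,I-2,II-1,II-2,II-3,III-1,III-2,III-3,IV-1,IV-2,IV-3]: 1285 consistent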